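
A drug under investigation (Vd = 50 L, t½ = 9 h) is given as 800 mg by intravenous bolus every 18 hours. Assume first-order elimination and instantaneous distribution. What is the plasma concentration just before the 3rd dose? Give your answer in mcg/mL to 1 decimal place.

5.0 mcg/mL

f = (1/2)^(τ/t½) = (1/2)^(18/9) ≈ 0.2500.
C₀ = D/Vd = 800/50 ≈ 16.000 mcg/mL.
Before the 3rd dose, 2 doses have been given. Superposition: Cmin = C₀·(f + f²).
≈ 16.000 × (0.2500 + 0.0625) ≈ 16.000 × 0.3125 ≈ 5.000 mcg/mL.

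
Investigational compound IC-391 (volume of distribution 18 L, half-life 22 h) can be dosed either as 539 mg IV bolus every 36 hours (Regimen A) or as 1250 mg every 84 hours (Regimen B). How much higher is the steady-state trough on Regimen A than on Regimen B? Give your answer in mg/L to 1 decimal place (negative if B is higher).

8.9 mg/L

Regimen A: f = (1/2)^(36/22) ≈ 0.3217; Cmin,ss = (539/18)·f/(1−f) ≈ 14.202 mg/L.
Regimen B: f = (1/2)^(84/22) ≈ 0.0709; Cmin,ss = (1250/18)·f/(1−f) ≈ 5.299 mg/L.
Difference ≈ 14.202 − 5.299 ≈ 8.903 mg/L.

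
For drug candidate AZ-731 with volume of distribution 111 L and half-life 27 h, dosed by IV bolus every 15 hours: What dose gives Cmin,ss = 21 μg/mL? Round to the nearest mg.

1095 mg

τ/t½ = 15/27 ≈ 0.55556, so f = (1/2)^(15/27) ≈ 0.680395.
Cmin,ss = (D/Vd)·f/(1−f), so D = Cmin,ss·Vd·(1−f)/f.
D = 21 × 111 × (1−f)/f ≈ 21 × 111 × 0.46973 ≈ 1094.94 mg.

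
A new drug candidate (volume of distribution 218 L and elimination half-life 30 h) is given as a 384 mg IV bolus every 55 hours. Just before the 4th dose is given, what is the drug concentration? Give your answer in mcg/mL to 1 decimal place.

0.7 mcg/mL

f = (1/2)^(τ/t½) = (1/2)^(55/30) ≈ 0.2806.
C₀ = D/Vd = 384/218 ≈ 1.761 mcg/mL.
Before the 4th dose, 3 doses have been given. Superposition: Cmin = C₀·(f + f² + … + f^3).
≈ 1.761 × (0.2806 + 0.0787 + 0.0221) ≈ 1.761 × 0.3814 ≈ 0.672 mcg/mL.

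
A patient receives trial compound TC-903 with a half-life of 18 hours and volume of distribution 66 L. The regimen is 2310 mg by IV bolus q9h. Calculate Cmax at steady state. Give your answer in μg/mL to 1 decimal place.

Over one 9-h interval, 9/18 ≈ 0.5 half-lives elapse, leaving f ≈ 0.7071 of each dose.
Accumulation ratio R = 1/(1 − f) ≈ 1/0.2929 ≈ 3.4141.
Each bolus raises the concentration by D/Vd = 2310/66 ≈ 35.000 μg/mL.
Cmax,ss = C₀/(1 − f) ≈ 35.000/0.2929 ≈ 119.495 μg/mL.

119.5 μg/mL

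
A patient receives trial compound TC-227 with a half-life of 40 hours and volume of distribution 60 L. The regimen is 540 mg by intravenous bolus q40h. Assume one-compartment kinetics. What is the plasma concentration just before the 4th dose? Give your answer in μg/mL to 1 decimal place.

7.9 μg/mL

f = (1/2)^(τ/t½) = (1/2)^(40/40) ≈ 0.5000.
C₀ = D/Vd = 540/60 ≈ 9.000 μg/mL.
Before the 4th dose, 3 doses have been given. Superposition: Cmin = C₀·(f + f² + … + f^3).
≈ 9.000 × (0.5000 + 0.2500 + 0.1250) ≈ 9.000 × 0.8750 ≈ 7.875 μg/mL.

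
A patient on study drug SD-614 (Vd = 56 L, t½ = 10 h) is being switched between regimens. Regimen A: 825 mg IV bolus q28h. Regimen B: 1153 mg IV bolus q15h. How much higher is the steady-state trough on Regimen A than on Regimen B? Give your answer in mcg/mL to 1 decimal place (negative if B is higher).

Regimen A: f = (1/2)^(28/10) ≈ 0.1436; Cmin,ss = (825/56)·f/(1−f) ≈ 2.470 mcg/mL.
Regimen B: f = (1/2)^(15/10) ≈ 0.3536; Cmin,ss = (1153/56)·f/(1−f) ≈ 11.263 mcg/mL.
Difference ≈ 2.470 − 11.263 ≈ -8.793 mcg/mL.

-8.8 mcg/mL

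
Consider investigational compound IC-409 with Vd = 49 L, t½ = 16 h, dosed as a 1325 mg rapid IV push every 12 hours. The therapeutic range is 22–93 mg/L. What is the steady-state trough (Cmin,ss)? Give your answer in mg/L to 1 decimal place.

39.7 mg/L

k = ln2/t½ = ln2/16 ≈ 0.043322 h⁻¹; fraction remaining f = e^(−kτ) = e^(−0.043322×12) ≈ 0.5946.
Each bolus raises the concentration by D/Vd = 1325/49 ≈ 27.041 mg/L.
Steady-state trough Cmin,ss = C₀·f/(1−f) ≈ 27.041 × 0.5946/0.4054 ≈ 39.661 mg/L.
Trough 39.7 mg/L vs MEC 22 mg/L: adequate.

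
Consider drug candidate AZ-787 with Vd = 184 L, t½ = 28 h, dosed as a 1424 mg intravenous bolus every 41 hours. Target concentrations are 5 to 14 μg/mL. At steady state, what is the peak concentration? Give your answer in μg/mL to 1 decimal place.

12.1 μg/mL

k = ln2/t½ = ln2/28 ≈ 0.024755 h⁻¹; fraction remaining f = e^(−kτ) = e^(−0.024755×41) ≈ 0.3624.
Accumulation ratio R = 1/(1 − f) ≈ 1/0.6376 ≈ 1.5684.
Single-dose peak C₀ = D/Vd = 1424/184 ≈ 7.739 μg/mL.
Steady-state peak Cmax,ss = C₀·R ≈ 7.739 × 1.5684 ≈ 12.138 μg/mL.
Peak 12.1 μg/mL vs MTC 14 μg/mL: below toxic threshold.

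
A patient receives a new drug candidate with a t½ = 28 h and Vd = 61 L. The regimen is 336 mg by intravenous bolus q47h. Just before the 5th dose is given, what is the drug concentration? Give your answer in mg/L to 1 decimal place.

2.5 mg/L

f = (1/2)^(τ/t½) = (1/2)^(47/28) ≈ 0.3124.
C₀ = D/Vd = 336/61 ≈ 5.508 mg/L.
Before the 5th dose, 4 doses have been given. Superposition: Cmin = C₀·(f + f² + … + f^4).
≈ 5.508 × (0.3124 + 0.0976 + 0.0305 + 0.0095) ≈ 5.508 × 0.4500 ≈ 2.479 mg/L.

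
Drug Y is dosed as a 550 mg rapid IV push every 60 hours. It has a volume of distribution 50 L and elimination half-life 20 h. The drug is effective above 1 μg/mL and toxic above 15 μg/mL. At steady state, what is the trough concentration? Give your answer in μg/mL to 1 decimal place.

τ = 60 h = 3 half-lives, so f = (1/2)^3 = 0.125.
At steady state, R = 1/(1 − 0.125) = 8/7.
Single-dose peak C₀ = D/Vd = 550/50 = 11 μg/mL.
Steady-state peak Cmax,ss = C₀·R = 11 × 8/7 ≈ 12.571 μg/mL.
Steady-state trough Cmin,ss = Cmax,ss·f ≈ 12.571 × 0.125 ≈ 1.571 μg/mL.
Trough 1.6 μg/mL vs MEC 1 μg/mL: adequate.

1.6 μg/mL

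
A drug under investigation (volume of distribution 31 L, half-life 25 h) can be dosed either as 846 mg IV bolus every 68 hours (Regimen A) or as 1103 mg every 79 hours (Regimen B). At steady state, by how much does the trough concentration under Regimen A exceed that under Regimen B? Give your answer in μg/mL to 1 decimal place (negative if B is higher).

0.4 μg/mL

Regimen A: f = (1/2)^(68/25) ≈ 0.1518; Cmin,ss = (846/31)·f/(1−f) ≈ 4.884 μg/mL.
Regimen B: f = (1/2)^(79/25) ≈ 0.1119; Cmin,ss = (1103/31)·f/(1−f) ≈ 4.483 μg/mL.
Difference ≈ 4.884 − 4.483 ≈ 0.401 μg/mL.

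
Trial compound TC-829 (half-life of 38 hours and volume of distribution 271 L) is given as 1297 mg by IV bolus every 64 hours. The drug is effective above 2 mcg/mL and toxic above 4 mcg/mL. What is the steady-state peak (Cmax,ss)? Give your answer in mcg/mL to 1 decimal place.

τ/t½ = 64/38 ≈ 1.6842, so fraction remaining f = (1/2)^(64/38) ≈ 0.3112.
Accumulation ratio R = 1/(1 − f) ≈ 1/0.6888 ≈ 1.4518.
Single-dose peak C₀ = D/Vd = 1297/271 ≈ 4.786 mcg/mL.
Cmax,ss = C₀/(1 − f) ≈ 4.786/0.6888 ≈ 6.948 mcg/mL.
Peak 6.9 mcg/mL vs MTC 4 mcg/mL: exceeds toxic threshold.

6.9 mcg/mL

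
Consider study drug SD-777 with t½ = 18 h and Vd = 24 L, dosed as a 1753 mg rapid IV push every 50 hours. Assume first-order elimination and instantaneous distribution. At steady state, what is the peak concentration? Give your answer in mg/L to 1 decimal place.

85.5 mg/L

Over one 50-h interval, 50/18 ≈ 2.7778 half-lives elapse, leaving f ≈ 0.1458 of each dose.
Accumulation ratio R = 1/(1 − f) ≈ 1/0.8542 ≈ 1.1707.
Single-dose peak C₀ = D/Vd = 1753/24 ≈ 73.042 mg/L.
Cmax,ss = C₀/(1 − f) ≈ 73.042/0.8542 ≈ 85.509 mg/L.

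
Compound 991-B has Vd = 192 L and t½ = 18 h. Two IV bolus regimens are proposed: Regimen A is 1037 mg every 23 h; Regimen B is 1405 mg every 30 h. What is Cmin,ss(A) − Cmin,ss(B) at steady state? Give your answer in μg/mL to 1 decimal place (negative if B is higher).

0.4 μg/mL

Regimen A: f = (1/2)^(23/18) ≈ 0.4124; Cmin,ss = (1037/192)·f/(1−f) ≈ 3.791 μg/mL.
Regimen B: f = (1/2)^(30/18) ≈ 0.3150; Cmin,ss = (1405/192)·f/(1−f) ≈ 3.365 μg/mL.
Difference ≈ 3.791 − 3.365 ≈ 0.426 μg/mL.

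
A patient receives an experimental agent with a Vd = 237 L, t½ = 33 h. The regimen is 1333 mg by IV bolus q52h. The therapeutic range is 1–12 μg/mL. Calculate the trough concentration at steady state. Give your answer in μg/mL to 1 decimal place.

k = ln2/t½ = ln2/33 ≈ 0.021004 h⁻¹; fraction remaining f = e^(−kτ) = e^(−0.021004×52) ≈ 0.3355.
At steady state, accumulation factor R = 1/(1 − e^(−kτ)) ≈ 1.5049.
Single-dose peak C₀ = D/Vd = 1333/237 ≈ 5.624 μg/mL.
Cmax,ss = C₀/(1 − f) ≈ 5.624/0.6645 ≈ 8.464 μg/mL.
One interval later, Cmin,ss = Cmax,ss·e^(−kτ) ≈ 8.464 × 0.3355 ≈ 2.840 μg/mL.
Trough 2.8 μg/mL vs MEC 1 μg/mL: adequate.

2.8 μg/mL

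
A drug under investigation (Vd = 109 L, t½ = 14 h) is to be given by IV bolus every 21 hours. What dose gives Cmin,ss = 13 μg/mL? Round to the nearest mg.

2591 mg

τ/t½ = 21/14 ≈ 1.5, so f = (1/2)^(21/14) ≈ 0.353553.
Cmin,ss = (D/Vd)·f/(1−f), so D = Cmin,ss·Vd·(1−f)/f.
D = 13 × 109 × (1−f)/f ≈ 13 × 109 × 1.82843 ≈ 2590.89 mg.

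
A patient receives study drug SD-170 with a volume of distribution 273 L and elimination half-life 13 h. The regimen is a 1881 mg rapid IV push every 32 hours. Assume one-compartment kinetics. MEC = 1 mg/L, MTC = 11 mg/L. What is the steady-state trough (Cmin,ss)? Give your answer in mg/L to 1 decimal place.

1.5 mg/L

τ/t½ = 32/13 ≈ 2.4615, so fraction remaining f = (1/2)^(32/13) ≈ 0.1816.
Accumulation ratio R = 1/(1 − f) ≈ 1/0.8184 ≈ 1.2219.
Single-dose peak C₀ = D/Vd = 1881/273 ≈ 6.890 mg/L.
Steady-state peak Cmax,ss = C₀·R ≈ 6.890 × 1.2219 ≈ 8.419 mg/L.
One interval later, Cmin,ss = Cmax,ss·e^(−kτ) ≈ 8.419 × 0.1816 ≈ 1.529 mg/L.
Trough 1.5 mg/L vs MEC 1 mg/L: adequate.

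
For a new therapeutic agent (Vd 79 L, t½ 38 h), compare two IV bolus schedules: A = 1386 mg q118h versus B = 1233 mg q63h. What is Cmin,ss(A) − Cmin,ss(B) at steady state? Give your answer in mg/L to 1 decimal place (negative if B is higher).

Regimen A: f = (1/2)^(118/38) ≈ 0.1162; Cmin,ss = (1386/79)·f/(1−f) ≈ 2.307 mg/L.
Regimen B: f = (1/2)^(63/38) ≈ 0.3169; Cmin,ss = (1233/79)·f/(1−f) ≈ 7.241 mg/L.
Difference ≈ 2.307 − 7.241 ≈ -4.934 mg/L.

-4.9 mg/L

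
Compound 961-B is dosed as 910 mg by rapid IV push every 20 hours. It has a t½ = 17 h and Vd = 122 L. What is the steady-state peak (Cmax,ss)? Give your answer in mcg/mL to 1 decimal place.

τ/t½ = 20/17 ≈ 1.1765, so fraction remaining f = (1/2)^(20/17) ≈ 0.4424.
At steady state, accumulation factor R = 1/(1 − e^(−kτ)) ≈ 1.7934.
Each bolus raises the concentration by D/Vd = 910/122 ≈ 7.459 mcg/mL.
Steady-state peak Cmax,ss = C₀·R ≈ 7.459 × 1.7934 ≈ 13.377 mcg/mL.

13.4 mcg/mL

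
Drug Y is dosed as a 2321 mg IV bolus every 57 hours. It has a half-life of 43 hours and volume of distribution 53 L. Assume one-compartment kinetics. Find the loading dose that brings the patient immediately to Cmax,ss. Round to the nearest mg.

f = (1/2)^(57/43) ≈ 0.398988; accumulation ratio R = 1/(1−f) ≈ 1.66386.
Loading dose to hit Cmax,ss on first dose: D_load = D_maint·R ≈ 2321 × 1.66386 ≈ 3861.82 mg.

3862 mg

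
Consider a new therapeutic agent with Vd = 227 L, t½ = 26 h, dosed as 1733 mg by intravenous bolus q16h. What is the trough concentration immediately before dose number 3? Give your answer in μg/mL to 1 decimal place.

8.2 μg/mL

f = (1/2)^(τ/t½) = (1/2)^(16/26) ≈ 0.6528.
C₀ = D/Vd = 1733/227 ≈ 7.634 μg/mL.
Before the 3rd dose, 2 doses have been given. Superposition: Cmin = C₀·(f + f²).
≈ 7.634 × (0.6528 + 0.4261) ≈ 7.634 × 1.0789 ≈ 8.236 μg/mL.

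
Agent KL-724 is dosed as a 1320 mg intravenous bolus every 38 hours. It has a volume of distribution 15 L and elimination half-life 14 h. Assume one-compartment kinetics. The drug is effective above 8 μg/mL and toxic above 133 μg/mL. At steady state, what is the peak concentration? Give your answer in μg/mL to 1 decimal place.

τ/t½ = 38/14 ≈ 2.7143, so fraction remaining f = (1/2)^(38/14) ≈ 0.1524.
At steady state, accumulation factor R = 1/(1 − e^(−kτ)) ≈ 1.1798.
Single-dose peak C₀ = D/Vd = 1320/15 ≈ 88.000 μg/mL.
Steady-state peak Cmax,ss = C₀·R ≈ 88.000 × 1.1798 ≈ 103.822 μg/mL.
Peak 103.8 μg/mL vs MTC 133 μg/mL: below toxic threshold.

103.8 μg/mL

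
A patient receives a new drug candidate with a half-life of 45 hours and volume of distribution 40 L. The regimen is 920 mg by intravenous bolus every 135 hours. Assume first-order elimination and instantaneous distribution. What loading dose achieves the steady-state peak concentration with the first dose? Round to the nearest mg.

1051 mg

f = (1/2)^(135/45) ≈ 0.125000; accumulation ratio R = 1/(1−f) ≈ 1.14286.
Loading dose to hit Cmax,ss on first dose: D_load = D_maint·R ≈ 920 × 1.14286 ≈ 1051.43 mg.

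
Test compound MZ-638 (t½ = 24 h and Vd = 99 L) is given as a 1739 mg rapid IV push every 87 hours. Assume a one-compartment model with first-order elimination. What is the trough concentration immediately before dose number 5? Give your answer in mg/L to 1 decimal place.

1.5 mg/L

f = (1/2)^(τ/t½) = (1/2)^(87/24) ≈ 0.0811.
C₀ = D/Vd = 1739/99 ≈ 17.566 mg/L.
Before the 5th dose, 4 doses have been given. Superposition: Cmin = C₀·(f + f² + … + f^4).
≈ 17.566 × (0.0811 + 0.0066 + 0.0005 + 0.0000) ≈ 17.566 × 0.0882 ≈ 1.549 mg/L.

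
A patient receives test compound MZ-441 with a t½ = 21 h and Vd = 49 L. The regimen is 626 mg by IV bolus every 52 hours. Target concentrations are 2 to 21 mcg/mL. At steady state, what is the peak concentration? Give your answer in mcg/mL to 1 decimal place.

τ/t½ = 52/21 ≈ 2.4762, so fraction remaining f = (1/2)^(52/21) ≈ 0.1797.
At steady state, accumulation factor R = 1/(1 − e^(−kτ)) ≈ 1.2191.
Each bolus raises the concentration by D/Vd = 626/49 ≈ 12.776 mcg/mL.
Steady-state peak Cmax,ss = C₀·R ≈ 12.776 × 1.2191 ≈ 15.575 mcg/mL.
Peak 15.6 mcg/mL vs MTC 21 mcg/mL: below toxic threshold.

15.6 mcg/mL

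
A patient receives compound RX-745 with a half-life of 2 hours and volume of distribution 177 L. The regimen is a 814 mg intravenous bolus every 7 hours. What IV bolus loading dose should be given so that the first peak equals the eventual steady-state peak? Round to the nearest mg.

f = (1/2)^(7/2) ≈ 0.088388; accumulation ratio R = 1/(1−f) ≈ 1.09696.
Loading dose to hit Cmax,ss on first dose: D_load = D_maint·R ≈ 814 × 1.09696 ≈ 892.93 mg.

893 mg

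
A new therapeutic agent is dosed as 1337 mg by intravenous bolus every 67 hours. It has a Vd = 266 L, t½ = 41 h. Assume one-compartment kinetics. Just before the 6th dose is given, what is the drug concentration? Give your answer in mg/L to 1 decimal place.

2.4 mg/L

f = (1/2)^(τ/t½) = (1/2)^(67/41) ≈ 0.3222.
C₀ = D/Vd = 1337/266 ≈ 5.026 mg/L.
Before the 6th dose, 5 doses have been given. Superposition: Cmin = C₀·(f + f² + … + f^5).
≈ 5.026 × (0.3222 + 0.1038 + 0.0334 + 0.0108 + 0.0035) ≈ 5.026 × 0.4737 ≈ 2.381 mg/L.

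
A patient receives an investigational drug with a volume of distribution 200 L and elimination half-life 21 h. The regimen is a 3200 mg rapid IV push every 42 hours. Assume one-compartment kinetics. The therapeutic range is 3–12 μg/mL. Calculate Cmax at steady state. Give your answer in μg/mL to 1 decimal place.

21.3 μg/mL

τ = 42 h = 2 half-lives, so f = (1/2)^2 = 0.25.
At steady state, R = 1/(1 − 0.25) = 4/3.
Single-dose peak C₀ = D/Vd = 3200/200 = 16 μg/mL.
Steady-state peak Cmax,ss = C₀·R = 16 × 4/3 ≈ 21.333 μg/mL.
Peak 21.3 μg/mL vs MTC 12 μg/mL: exceeds toxic threshold.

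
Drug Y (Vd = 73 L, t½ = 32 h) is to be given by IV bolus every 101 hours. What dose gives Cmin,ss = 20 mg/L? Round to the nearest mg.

11556 mg

τ/t½ = 101/32 ≈ 3.1562, so f = (1/2)^(101/32) ≈ 0.112169.
Cmin,ss = (D/Vd)·f/(1−f), so D = Cmin,ss·Vd·(1−f)/f.
D = 20 × 73 × (1−f)/f ≈ 20 × 73 × 7.91512 ≈ 11556.08 mg.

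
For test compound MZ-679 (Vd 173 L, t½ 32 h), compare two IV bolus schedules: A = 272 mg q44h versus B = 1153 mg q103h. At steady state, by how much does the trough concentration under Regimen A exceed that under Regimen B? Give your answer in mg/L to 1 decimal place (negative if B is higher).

Regimen A: f = (1/2)^(44/32) ≈ 0.3856; Cmin,ss = (272/173)·f/(1−f) ≈ 0.987 mg/L.
Regimen B: f = (1/2)^(103/32) ≈ 0.1074; Cmin,ss = (1153/173)·f/(1−f) ≈ 0.802 mg/L.
Difference ≈ 0.987 − 0.802 ≈ 0.185 mg/L.

0.2 mg/L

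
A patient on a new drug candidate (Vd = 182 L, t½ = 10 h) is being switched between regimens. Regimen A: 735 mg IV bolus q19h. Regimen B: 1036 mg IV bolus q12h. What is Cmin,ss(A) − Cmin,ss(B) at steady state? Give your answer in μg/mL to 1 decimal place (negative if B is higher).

Regimen A: f = (1/2)^(19/10) ≈ 0.2679; Cmin,ss = (735/182)·f/(1−f) ≈ 1.478 μg/mL.
Regimen B: f = (1/2)^(12/10) ≈ 0.4353; Cmin,ss = (1036/182)·f/(1−f) ≈ 4.388 μg/mL.
Difference ≈ 1.478 − 4.388 ≈ -2.910 μg/mL.

-2.9 μg/mL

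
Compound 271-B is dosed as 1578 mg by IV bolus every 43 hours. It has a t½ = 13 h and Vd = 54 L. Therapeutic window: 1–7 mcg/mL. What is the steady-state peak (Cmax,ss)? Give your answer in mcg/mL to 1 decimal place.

Over one 43-h interval, 43/13 ≈ 3.3077 half-lives elapse, leaving f ≈ 0.1010 of each dose.
Accumulation ratio R = 1/(1 − f) ≈ 1/0.8990 ≈ 1.1123.
Single-dose peak C₀ = D/Vd = 1578/54 ≈ 29.222 mcg/mL.
Steady-state peak Cmax,ss = C₀·R ≈ 29.222 × 1.1123 ≈ 32.504 mcg/mL.
Peak 32.5 mcg/mL vs MTC 7 mcg/mL: exceeds toxic threshold.

32.5 mcg/mL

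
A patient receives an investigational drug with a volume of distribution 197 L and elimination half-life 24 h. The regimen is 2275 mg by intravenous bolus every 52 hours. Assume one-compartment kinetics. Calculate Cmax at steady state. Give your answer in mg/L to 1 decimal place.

τ/t½ = 52/24 ≈ 2.1667, so fraction remaining f = (1/2)^(52/24) ≈ 0.2227.
At steady state, accumulation factor R = 1/(1 − e^(−kτ)) ≈ 1.2865.
Single-dose peak C₀ = D/Vd = 2275/197 ≈ 11.548 mg/L.
Steady-state peak Cmax,ss = C₀·R ≈ 11.548 × 1.2865 ≈ 14.857 mg/L.

14.9 mg/L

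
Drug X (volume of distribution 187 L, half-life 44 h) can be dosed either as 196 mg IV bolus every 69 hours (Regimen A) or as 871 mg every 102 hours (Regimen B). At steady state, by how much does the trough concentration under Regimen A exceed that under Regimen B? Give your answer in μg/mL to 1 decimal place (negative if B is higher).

Regimen A: f = (1/2)^(69/44) ≈ 0.3372; Cmin,ss = (196/187)·f/(1−f) ≈ 0.533 μg/mL.
Regimen B: f = (1/2)^(102/44) ≈ 0.2005; Cmin,ss = (871/187)·f/(1−f) ≈ 1.168 μg/mL.
Difference ≈ 0.533 − 1.168 ≈ -0.635 μg/mL.

-0.6 μg/mL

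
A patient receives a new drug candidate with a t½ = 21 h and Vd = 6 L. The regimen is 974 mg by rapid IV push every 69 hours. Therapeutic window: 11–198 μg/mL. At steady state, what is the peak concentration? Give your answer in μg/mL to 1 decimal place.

k = ln2/t½ = ln2/21 ≈ 0.033007 h⁻¹; fraction remaining f = e^(−kτ) = e^(−0.033007×69) ≈ 0.1025.
Accumulation ratio R = 1/(1 − f) ≈ 1/0.8975 ≈ 1.1142.
Single-dose peak C₀ = D/Vd = 974/6 ≈ 162.333 μg/mL.
Steady-state peak Cmax,ss = C₀·R ≈ 162.333 × 1.1142 ≈ 180.871 μg/mL.
Peak 180.9 μg/mL vs MTC 198 μg/mL: below toxic threshold.

180.9 μg/mL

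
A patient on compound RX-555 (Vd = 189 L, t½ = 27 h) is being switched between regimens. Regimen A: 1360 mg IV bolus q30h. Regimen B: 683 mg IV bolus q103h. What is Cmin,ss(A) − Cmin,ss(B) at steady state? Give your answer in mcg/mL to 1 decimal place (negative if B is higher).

5.9 mcg/mL

Regimen A: f = (1/2)^(30/27) ≈ 0.4629; Cmin,ss = (1360/189)·f/(1−f) ≈ 6.202 mcg/mL.
Regimen B: f = (1/2)^(103/27) ≈ 0.0711; Cmin,ss = (683/189)·f/(1−f) ≈ 0.277 mcg/mL.
Difference ≈ 6.202 − 0.277 ≈ 5.925 mcg/mL.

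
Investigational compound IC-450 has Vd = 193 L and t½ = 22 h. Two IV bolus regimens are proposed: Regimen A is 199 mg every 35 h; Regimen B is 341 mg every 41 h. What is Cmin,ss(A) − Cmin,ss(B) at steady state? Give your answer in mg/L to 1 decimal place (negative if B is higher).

Regimen A: f = (1/2)^(35/22) ≈ 0.3320; Cmin,ss = (199/193)·f/(1−f) ≈ 0.512 mg/L.
Regimen B: f = (1/2)^(41/22) ≈ 0.2748; Cmin,ss = (341/193)·f/(1−f) ≈ 0.670 mg/L.
Difference ≈ 0.512 − 0.670 ≈ -0.158 mg/L.

-0.2 mg/L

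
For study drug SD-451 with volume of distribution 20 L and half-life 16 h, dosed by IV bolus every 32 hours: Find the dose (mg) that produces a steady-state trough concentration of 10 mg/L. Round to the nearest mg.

600 mg

τ/t½ = 32/16 ≈ 2, so f = (1/2)^(32/16) ≈ 0.250000.
Cmin,ss = (D/Vd)·f/(1−f), so D = Cmin,ss·Vd·(1−f)/f.
D = 10 × 20 × (1−f)/f ≈ 10 × 20 × 3.00000 ≈ 600.00 mg.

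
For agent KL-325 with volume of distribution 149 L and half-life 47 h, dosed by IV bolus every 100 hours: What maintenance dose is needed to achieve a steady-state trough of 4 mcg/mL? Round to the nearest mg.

τ/t½ = 100/47 ≈ 2.1277, so f = (1/2)^(100/47) ≈ 0.228829.
Cmin,ss = (D/Vd)·f/(1−f), so D = Cmin,ss·Vd·(1−f)/f.
D = 4 × 149 × (1−f)/f ≈ 4 × 149 × 3.37008 ≈ 2008.57 mg.

2009 mg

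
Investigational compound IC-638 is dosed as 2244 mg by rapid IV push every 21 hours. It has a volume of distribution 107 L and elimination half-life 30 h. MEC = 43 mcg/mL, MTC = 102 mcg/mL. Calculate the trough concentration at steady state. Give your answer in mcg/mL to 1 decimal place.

Over one 21-h interval, 21/30 ≈ 0.7 half-lives elapse, leaving f ≈ 0.6156 of each dose.
Accumulation ratio R = 1/(1 − f) ≈ 1/0.3844 ≈ 2.6015.
Each bolus raises the concentration by D/Vd = 2244/107 ≈ 20.972 mcg/mL.
Steady-state peak Cmax,ss = C₀·R ≈ 20.972 × 2.6015 ≈ 54.559 mcg/mL.
One interval later, Cmin,ss = Cmax,ss·e^(−kτ) ≈ 54.559 × 0.6156 ≈ 33.587 mcg/mL.
Trough 33.6 mcg/mL vs MEC 43 mcg/mL: subtherapeutic.

33.6 mcg/mL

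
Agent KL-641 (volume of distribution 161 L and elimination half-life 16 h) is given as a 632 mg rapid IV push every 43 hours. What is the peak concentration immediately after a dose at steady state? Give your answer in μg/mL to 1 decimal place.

4.6 μg/mL

Over one 43-h interval, 43/16 ≈ 2.6875 half-lives elapse, leaving f ≈ 0.1552 of each dose.
Accumulation ratio R = 1/(1 − f) ≈ 1/0.8448 ≈ 1.1837.
Single-dose peak C₀ = D/Vd = 632/161 ≈ 3.925 μg/mL.
Steady-state peak Cmax,ss = C₀·R ≈ 3.925 × 1.1837 ≈ 4.646 μg/mL.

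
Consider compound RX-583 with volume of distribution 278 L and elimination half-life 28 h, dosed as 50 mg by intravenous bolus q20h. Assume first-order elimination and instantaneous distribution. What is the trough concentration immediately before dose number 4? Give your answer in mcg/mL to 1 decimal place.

0.2 mcg/mL

f = (1/2)^(τ/t½) = (1/2)^(20/28) ≈ 0.6095.
C₀ = D/Vd = 50/278 ≈ 0.180 mcg/mL.
Before the 4th dose, 3 doses have been given. Superposition: Cmin = C₀·(f + f² + … + f^3).
≈ 0.180 × (0.6095 + 0.3715 + 0.2264) ≈ 0.180 × 1.2074 ≈ 0.217 mcg/mL.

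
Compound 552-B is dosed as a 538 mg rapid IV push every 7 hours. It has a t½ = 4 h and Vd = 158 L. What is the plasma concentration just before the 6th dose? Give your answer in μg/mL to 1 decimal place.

f = (1/2)^(τ/t½) = (1/2)^(7/4) ≈ 0.2973.
C₀ = D/Vd = 538/158 ≈ 3.405 μg/mL.
Before the 6th dose, 5 doses have been given. Superposition: Cmin = C₀·(f + f² + … + f^5).
≈ 3.405 × (0.2973 + 0.0884 + 0.0263 + 0.0078 + 0.0023) ≈ 3.405 × 0.4221 ≈ 1.437 μg/mL.

1.4 μg/mL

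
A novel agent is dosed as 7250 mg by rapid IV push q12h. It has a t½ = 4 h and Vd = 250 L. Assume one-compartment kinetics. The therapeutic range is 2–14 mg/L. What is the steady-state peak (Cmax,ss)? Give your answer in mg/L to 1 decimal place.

The dosing interval is 3 half-lives, so f = 2^(−3) = 0.125.
Accumulation ratio R = 1/(1 − f) = 1/0.875 = 8/7.
Single-dose peak C₀ = D/Vd = 7250/250 = 29 mg/L.
Steady-state peak Cmax,ss = C₀·R = 29 × 8/7 ≈ 33.143 mg/L.
Peak 33.1 mg/L vs MTC 14 mg/L: exceeds toxic threshold.

33.1 mg/L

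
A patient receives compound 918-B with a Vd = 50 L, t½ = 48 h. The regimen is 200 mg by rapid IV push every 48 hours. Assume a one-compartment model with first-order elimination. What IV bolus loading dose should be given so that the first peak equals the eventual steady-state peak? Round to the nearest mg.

400 mg

f = (1/2)^(48/48) ≈ 0.500000; accumulation ratio R = 1/(1−f) ≈ 2.00000.
Loading dose to hit Cmax,ss on first dose: D_load = D_maint·R ≈ 200 × 2.00000 ≈ 400.00 mg.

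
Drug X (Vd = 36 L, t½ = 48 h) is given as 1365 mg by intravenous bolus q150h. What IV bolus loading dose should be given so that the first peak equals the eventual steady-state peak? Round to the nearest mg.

f = (1/2)^(150/48) ≈ 0.114626; accumulation ratio R = 1/(1−f) ≈ 1.12947.
Loading dose to hit Cmax,ss on first dose: D_load = D_maint·R ≈ 1365 × 1.12947 ≈ 1541.73 mg.

1542 mg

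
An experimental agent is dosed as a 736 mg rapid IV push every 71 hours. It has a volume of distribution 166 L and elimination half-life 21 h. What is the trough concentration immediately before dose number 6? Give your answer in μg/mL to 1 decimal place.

f = (1/2)^(τ/t½) = (1/2)^(71/21) ≈ 0.0960.
C₀ = D/Vd = 736/166 ≈ 4.434 μg/mL.
Before the 6th dose, 5 doses have been given. Superposition: Cmin = C₀·(f + f² + … + f^5).
≈ 4.434 × (0.0960 + 0.0092 + 0.0009 + 0.0001 + 0.0000) ≈ 4.434 × 0.1062 ≈ 0.471 μg/mL.

0.5 μg/mL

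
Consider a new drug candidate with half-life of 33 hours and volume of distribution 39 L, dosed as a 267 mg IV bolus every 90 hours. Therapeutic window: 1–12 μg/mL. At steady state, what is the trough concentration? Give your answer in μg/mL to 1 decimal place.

τ/t½ = 90/33 ≈ 2.7273, so fraction remaining f = (1/2)^(90/33) ≈ 0.1510.
At steady state, accumulation factor R = 1/(1 − e^(−kτ)) ≈ 1.1779.
Single-dose peak C₀ = D/Vd = 267/39 ≈ 6.846 μg/mL.
Steady-state peak Cmax,ss = C₀·R ≈ 6.846 × 1.1779 ≈ 8.064 μg/mL.
One interval later, Cmin,ss = Cmax,ss·e^(−kτ) ≈ 8.064 × 0.1510 ≈ 1.218 μg/mL.
Trough 1.2 μg/mL vs MEC 1 μg/mL: adequate.

1.2 μg/mL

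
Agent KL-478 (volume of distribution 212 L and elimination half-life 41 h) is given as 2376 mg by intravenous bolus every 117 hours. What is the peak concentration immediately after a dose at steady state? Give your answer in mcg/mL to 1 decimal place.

k = ln2/t½ = ln2/41 ≈ 0.016906 h⁻¹; fraction remaining f = e^(−kτ) = e^(−0.016906×117) ≈ 0.1383.
At steady state, accumulation factor R = 1/(1 − e^(−kτ)) ≈ 1.1605.
Each bolus raises the concentration by D/Vd = 2376/212 ≈ 11.208 mcg/mL.
Cmax,ss = C₀/(1 − f) ≈ 11.208/0.8617 ≈ 13.007 mcg/mL.

13.0 mcg/mL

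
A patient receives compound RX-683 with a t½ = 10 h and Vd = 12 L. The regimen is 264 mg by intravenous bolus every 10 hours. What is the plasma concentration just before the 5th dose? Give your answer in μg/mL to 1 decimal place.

20.6 μg/mL

f = (1/2)^(τ/t½) = (1/2)^(10/10) ≈ 0.5000.
C₀ = D/Vd = 264/12 ≈ 22.000 μg/mL.
Before the 5th dose, 4 doses have been given. Superposition: Cmin = C₀·(f + f² + … + f^4).
≈ 22.000 × (0.5000 + 0.2500 + 0.1250 + 0.0625) ≈ 22.000 × 0.9375 ≈ 20.625 μg/mL.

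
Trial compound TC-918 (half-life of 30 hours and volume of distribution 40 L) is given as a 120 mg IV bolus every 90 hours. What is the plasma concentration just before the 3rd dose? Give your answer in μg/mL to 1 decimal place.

0.4 μg/mL

f = (1/2)^(τ/t½) = (1/2)^(90/30) ≈ 0.1250.
C₀ = D/Vd = 120/40 ≈ 3.000 μg/mL.
Before the 3rd dose, 2 doses have been given. Superposition: Cmin = C₀·(f + f²).
≈ 3.000 × (0.1250 + 0.0156) ≈ 3.000 × 0.1406 ≈ 0.422 μg/mL.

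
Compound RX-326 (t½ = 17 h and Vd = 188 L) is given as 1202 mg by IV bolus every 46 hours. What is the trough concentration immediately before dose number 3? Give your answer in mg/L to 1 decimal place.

f = (1/2)^(τ/t½) = (1/2)^(46/17) ≈ 0.1533.
C₀ = D/Vd = 1202/188 ≈ 6.394 mg/L.
Before the 3rd dose, 2 doses have been given. Superposition: Cmin = C₀·(f + f²).
≈ 6.394 × (0.1533 + 0.0235) ≈ 6.394 × 0.1768 ≈ 1.130 mg/L.

1.1 mg/L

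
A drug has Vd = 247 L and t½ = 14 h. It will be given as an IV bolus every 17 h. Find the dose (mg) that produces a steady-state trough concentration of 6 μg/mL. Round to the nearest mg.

τ/t½ = 17/14 ≈ 1.2143, so f = (1/2)^(17/14) ≈ 0.430986.
Cmin,ss = (D/Vd)·f/(1−f), so D = Cmin,ss·Vd·(1−f)/f.
D = 6 × 247 × (1−f)/f ≈ 6 × 247 × 1.32026 ≈ 1956.63 mg.

1957 mg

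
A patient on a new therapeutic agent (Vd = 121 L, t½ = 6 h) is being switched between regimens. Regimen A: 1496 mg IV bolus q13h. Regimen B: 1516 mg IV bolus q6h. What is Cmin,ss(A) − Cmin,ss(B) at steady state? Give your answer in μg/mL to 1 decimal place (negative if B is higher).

-9.0 μg/mL

Regimen A: f = (1/2)^(13/6) ≈ 0.2227; Cmin,ss = (1496/121)·f/(1−f) ≈ 3.542 μg/mL.
Regimen B: f = (1/2)^(6/6) ≈ 0.5000; Cmin,ss = (1516/121)·f/(1−f) ≈ 12.529 μg/mL.
Difference ≈ 3.542 − 12.529 ≈ -8.987 μg/mL.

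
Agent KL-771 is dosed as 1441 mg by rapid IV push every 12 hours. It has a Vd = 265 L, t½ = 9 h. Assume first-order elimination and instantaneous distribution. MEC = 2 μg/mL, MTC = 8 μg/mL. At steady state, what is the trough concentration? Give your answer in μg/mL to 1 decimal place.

3.6 μg/mL

k = ln2/t½ = ln2/9 ≈ 0.077016 h⁻¹; fraction remaining f = e^(−kτ) = e^(−0.077016×12) ≈ 0.3969.
At steady state, accumulation factor R = 1/(1 − e^(−kτ)) ≈ 1.6581.
Single-dose peak C₀ = D/Vd = 1441/265 ≈ 5.438 μg/mL.
Cmax,ss = C₀/(1 − f) ≈ 5.438/0.6031 ≈ 9.017 μg/mL.
One interval later, Cmin,ss = Cmax,ss·e^(−kτ) ≈ 9.017 × 0.3969 ≈ 3.579 μg/mL.
Trough 3.6 μg/mL vs MEC 2 μg/mL: adequate.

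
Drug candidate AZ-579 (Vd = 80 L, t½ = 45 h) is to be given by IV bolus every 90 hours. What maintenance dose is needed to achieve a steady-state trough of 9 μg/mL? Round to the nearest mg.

τ/t½ = 90/45 ≈ 2, so f = (1/2)^(90/45) ≈ 0.250000.
Cmin,ss = (D/Vd)·f/(1−f), so D = Cmin,ss·Vd·(1−f)/f.
D = 9 × 80 × (1−f)/f ≈ 9 × 80 × 3.00000 ≈ 2160.00 mg.

2160 mg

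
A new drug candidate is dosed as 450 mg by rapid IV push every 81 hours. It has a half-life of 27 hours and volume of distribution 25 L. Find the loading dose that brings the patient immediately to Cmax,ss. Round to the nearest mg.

514 mg

f = (1/2)^(81/27) ≈ 0.125000; accumulation ratio R = 1/(1−f) ≈ 1.14286.
Loading dose to hit Cmax,ss on first dose: D_load = D_maint·R ≈ 450 × 1.14286 ≈ 514.29 mg.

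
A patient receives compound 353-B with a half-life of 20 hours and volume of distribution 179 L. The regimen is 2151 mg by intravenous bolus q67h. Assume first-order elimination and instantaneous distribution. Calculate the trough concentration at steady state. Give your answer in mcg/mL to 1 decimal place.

1.3 mcg/mL

Over one 67-h interval, 67/20 ≈ 3.35 half-lives elapse, leaving f ≈ 0.0981 of each dose.
Single-dose peak C₀ = D/Vd = 2151/179 ≈ 12.017 mcg/mL.
Steady-state trough Cmin,ss = C₀·f/(1−f) ≈ 12.017 × 0.0981/0.9019 ≈ 1.307 mcg/mL.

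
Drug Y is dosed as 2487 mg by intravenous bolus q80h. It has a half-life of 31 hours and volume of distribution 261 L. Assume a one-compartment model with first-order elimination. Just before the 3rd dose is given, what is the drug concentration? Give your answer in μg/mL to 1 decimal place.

f = (1/2)^(τ/t½) = (1/2)^(80/31) ≈ 0.1672.
C₀ = D/Vd = 2487/261 ≈ 9.529 μg/mL.
Before the 3rd dose, 2 doses have been given. Superposition: Cmin = C₀·(f + f²).
≈ 9.529 × (0.1672 + 0.0280) ≈ 9.529 × 0.1952 ≈ 1.860 μg/mL.

1.9 μg/mL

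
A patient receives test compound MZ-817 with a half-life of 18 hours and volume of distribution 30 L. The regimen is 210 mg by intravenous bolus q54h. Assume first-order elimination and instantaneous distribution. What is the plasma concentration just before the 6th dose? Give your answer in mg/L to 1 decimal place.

f = (1/2)^(τ/t½) = (1/2)^(54/18) ≈ 0.1250.
C₀ = D/Vd = 210/30 ≈ 7.000 mg/L.
Before the 6th dose, 5 doses have been given. Superposition: Cmin = C₀·(f + f² + … + f^5).
≈ 7.000 × (0.1250 + 0.0156 + 0.0020 + 0.0002 + 0.0000) ≈ 7.000 × 0.1428 ≈ 1.000 mg/L.

1.0 mg/L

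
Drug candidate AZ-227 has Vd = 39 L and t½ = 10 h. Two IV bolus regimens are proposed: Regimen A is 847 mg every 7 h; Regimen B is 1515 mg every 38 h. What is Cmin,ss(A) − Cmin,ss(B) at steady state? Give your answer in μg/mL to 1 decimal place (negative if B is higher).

31.8 μg/mL

Regimen A: f = (1/2)^(7/10) ≈ 0.6156; Cmin,ss = (847/39)·f/(1−f) ≈ 34.780 μg/mL.
Regimen B: f = (1/2)^(38/10) ≈ 0.0718; Cmin,ss = (1515/39)·f/(1−f) ≈ 3.005 μg/mL.
Difference ≈ 34.780 − 3.005 ≈ 31.775 μg/mL.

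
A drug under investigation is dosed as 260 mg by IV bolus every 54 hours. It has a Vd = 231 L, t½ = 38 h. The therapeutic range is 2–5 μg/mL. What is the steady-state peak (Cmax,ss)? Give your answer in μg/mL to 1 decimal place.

τ/t½ = 54/38 ≈ 1.4211, so fraction remaining f = (1/2)^(54/38) ≈ 0.3734.
At steady state, accumulation factor R = 1/(1 − e^(−kτ)) ≈ 1.5959.
Each bolus raises the concentration by D/Vd = 260/231 ≈ 1.126 μg/mL.
Steady-state peak Cmax,ss = C₀·R ≈ 1.126 × 1.5959 ≈ 1.797 μg/mL.
Peak 1.8 μg/mL vs MTC 5 μg/mL: below toxic threshold.

1.8 μg/mL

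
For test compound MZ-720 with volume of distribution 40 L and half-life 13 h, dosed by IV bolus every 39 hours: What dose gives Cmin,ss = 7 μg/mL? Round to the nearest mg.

1960 mg

τ/t½ = 39/13 ≈ 3, so f = (1/2)^(39/13) ≈ 0.125000.
Cmin,ss = (D/Vd)·f/(1−f), so D = Cmin,ss·Vd·(1−f)/f.
D = 7 × 40 × (1−f)/f ≈ 7 × 40 × 7.00000 ≈ 1960.00 mg.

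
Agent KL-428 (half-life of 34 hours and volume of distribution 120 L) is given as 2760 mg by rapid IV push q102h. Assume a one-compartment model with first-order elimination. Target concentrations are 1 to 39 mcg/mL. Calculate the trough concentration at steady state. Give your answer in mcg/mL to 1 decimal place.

τ = 102 h = 3 half-lives, so f = (1/2)^3 = 0.125.
At steady state, R = 1/(1 − 0.125) = 8/7.
Single-dose peak C₀ = D/Vd = 2760/120 = 23 mcg/mL.
Steady-state peak Cmax,ss = C₀·R = 23 × 8/7 ≈ 26.286 mcg/mL.
Steady-state trough Cmin,ss = Cmax,ss·f ≈ 26.286 × 0.125 ≈ 3.286 mcg/mL.
Trough 3.3 mcg/mL vs MEC 1 mcg/mL: adequate.

3.3 mcg/mL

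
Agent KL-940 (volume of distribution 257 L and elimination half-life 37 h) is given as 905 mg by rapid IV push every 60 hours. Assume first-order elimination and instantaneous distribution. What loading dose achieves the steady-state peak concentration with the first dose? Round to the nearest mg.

1341 mg

f = (1/2)^(60/37) ≈ 0.324970; accumulation ratio R = 1/(1−f) ≈ 1.48142.
Loading dose to hit Cmax,ss on first dose: D_load = D_maint·R ≈ 905 × 1.48142 ≈ 1340.69 mg.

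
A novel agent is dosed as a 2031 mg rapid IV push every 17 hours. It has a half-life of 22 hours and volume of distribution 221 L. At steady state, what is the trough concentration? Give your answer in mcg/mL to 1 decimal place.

k = ln2/t½ = ln2/22 ≈ 0.031507 h⁻¹; fraction remaining f = e^(−kτ) = e^(−0.031507×17) ≈ 0.5853.
At steady state, accumulation factor R = 1/(1 − e^(−kτ)) ≈ 2.4114.
Each bolus raises the concentration by D/Vd = 2031/221 ≈ 9.190 mcg/mL.
Steady-state peak Cmax,ss = C₀·R ≈ 9.190 × 2.4114 ≈ 22.161 mcg/mL.
One interval later, Cmin,ss = Cmax,ss·e^(−kτ) ≈ 22.161 × 0.5853 ≈ 12.971 mcg/mL.

13.0 mcg/mL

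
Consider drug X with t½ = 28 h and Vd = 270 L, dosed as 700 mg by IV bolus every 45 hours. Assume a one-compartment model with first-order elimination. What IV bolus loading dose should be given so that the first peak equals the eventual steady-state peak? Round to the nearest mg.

f = (1/2)^(45/28) ≈ 0.328248; accumulation ratio R = 1/(1−f) ≈ 1.48864.
Loading dose to hit Cmax,ss on first dose: D_load = D_maint·R ≈ 700 × 1.48864 ≈ 1042.05 mg.

1042 mg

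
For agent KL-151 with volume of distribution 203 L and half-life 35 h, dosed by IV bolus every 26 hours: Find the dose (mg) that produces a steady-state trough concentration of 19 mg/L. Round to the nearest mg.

2598 mg

τ/t½ = 26/35 ≈ 0.74286, so f = (1/2)^(26/35) ≈ 0.597555.
Cmin,ss = (D/Vd)·f/(1−f), so D = Cmin,ss·Vd·(1−f)/f.
D = 19 × 203 × (1−f)/f ≈ 19 × 203 × 0.67349 ≈ 2597.65 mg.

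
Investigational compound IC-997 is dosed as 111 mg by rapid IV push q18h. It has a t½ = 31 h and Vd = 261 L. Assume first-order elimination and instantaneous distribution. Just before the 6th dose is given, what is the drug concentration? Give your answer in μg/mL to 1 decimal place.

f = (1/2)^(τ/t½) = (1/2)^(18/31) ≈ 0.6687.
C₀ = D/Vd = 111/261 ≈ 0.425 μg/mL.
Before the 6th dose, 5 doses have been given. Superposition: Cmin = C₀·(f + f² + … + f^5).
≈ 0.425 × (0.6687 + 0.4472 + 0.2990 + 0.2000 + 0.1337) ≈ 0.425 × 1.7486 ≈ 0.743 μg/mL.

0.7 μg/mL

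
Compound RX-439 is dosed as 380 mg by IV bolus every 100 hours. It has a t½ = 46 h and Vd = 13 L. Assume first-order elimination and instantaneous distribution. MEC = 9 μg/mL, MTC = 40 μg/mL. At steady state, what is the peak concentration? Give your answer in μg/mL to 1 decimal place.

τ/t½ = 100/46 ≈ 2.1739, so fraction remaining f = (1/2)^(100/46) ≈ 0.2216.
At steady state, accumulation factor R = 1/(1 − e^(−kτ)) ≈ 1.2847.
Each bolus raises the concentration by D/Vd = 380/13 ≈ 29.231 μg/mL.
Cmax,ss = C₀/(1 − f) ≈ 29.231/0.7784 ≈ 37.553 μg/mL.
Peak 37.6 μg/mL vs MTC 40 μg/mL: below toxic threshold.

37.6 μg/mL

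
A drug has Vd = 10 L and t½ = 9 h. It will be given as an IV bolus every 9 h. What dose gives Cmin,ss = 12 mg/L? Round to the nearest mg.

τ/t½ = 9/9 ≈ 1, so f = (1/2)^(9/9) ≈ 0.500000.
Cmin,ss = (D/Vd)·f/(1−f), so D = Cmin,ss·Vd·(1−f)/f.
D = 12 × 10 × (1−f)/f ≈ 12 × 10 × 1.00000 ≈ 120.00 mg.

120 mg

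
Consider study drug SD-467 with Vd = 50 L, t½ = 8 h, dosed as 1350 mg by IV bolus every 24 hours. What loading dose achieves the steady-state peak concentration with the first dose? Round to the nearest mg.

f = (1/2)^(24/8) ≈ 0.125000; accumulation ratio R = 1/(1−f) ≈ 1.14286.
Loading dose to hit Cmax,ss on first dose: D_load = D_maint·R ≈ 1350 × 1.14286 ≈ 1542.86 mg.

1543 mg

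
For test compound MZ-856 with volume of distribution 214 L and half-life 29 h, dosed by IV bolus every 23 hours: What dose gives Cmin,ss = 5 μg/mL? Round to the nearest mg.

τ/t½ = 23/29 ≈ 0.7931, so f = (1/2)^(23/29) ≈ 0.577101.
Cmin,ss = (D/Vd)·f/(1−f), so D = Cmin,ss·Vd·(1−f)/f.
D = 5 × 214 × (1−f)/f ≈ 5 × 214 × 0.73280 ≈ 784.10 mg.

784 mg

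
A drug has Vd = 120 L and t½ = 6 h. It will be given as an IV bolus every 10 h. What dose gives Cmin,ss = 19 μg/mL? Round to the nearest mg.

4959 mg

τ/t½ = 10/6 ≈ 1.6667, so f = (1/2)^(10/6) ≈ 0.314980.
Cmin,ss = (D/Vd)·f/(1−f), so D = Cmin,ss·Vd·(1−f)/f.
D = 19 × 120 × (1−f)/f ≈ 19 × 120 × 2.17480 ≈ 4958.54 mg.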